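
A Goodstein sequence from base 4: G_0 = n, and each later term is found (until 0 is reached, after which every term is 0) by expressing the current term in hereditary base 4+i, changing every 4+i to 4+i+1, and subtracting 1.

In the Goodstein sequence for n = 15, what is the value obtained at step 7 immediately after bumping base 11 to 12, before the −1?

28

15 —HB4→ 3·4 + 3 —bump→ 3·5 + 3 = 18 —(−1)→ 17
17 —HB5→ 3·5 + 2 —bump→ 3·6 + 2 = 20 —(−1)→ 19
19 —HB6→ 3·6 + 1 —bump→ 3·7 + 1 = 22 —(−1)→ 21
21 —HB7→ 3·7 —bump→ 3·8 = 24 —(−1)→ 23
23 —HB8→ 2·8 + 7 —bump→ 2·9 + 7 = 25 —(−1)→ 24
24 —HB9→ 2·9 + 6 —bump→ 2·10 + 6 = 26 —(−1)→ 25
25 —HB10→ 2·10 + 5 —bump→ 2·11 + 5 = 27 —(−1)→ 26
26 —HB11→ 2·11 + 4 —bump→ 2·12 + 4 = 28 —(−1)→ 27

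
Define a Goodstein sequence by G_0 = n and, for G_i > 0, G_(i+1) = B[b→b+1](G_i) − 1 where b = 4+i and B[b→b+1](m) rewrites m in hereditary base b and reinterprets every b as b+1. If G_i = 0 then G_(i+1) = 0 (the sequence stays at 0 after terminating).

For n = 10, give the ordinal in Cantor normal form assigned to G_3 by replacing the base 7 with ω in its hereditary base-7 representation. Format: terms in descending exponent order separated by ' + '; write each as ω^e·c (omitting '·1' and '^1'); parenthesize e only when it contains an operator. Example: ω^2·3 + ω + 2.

step 0: 10 = 2·4 + 2; sub 5 for 4: 2·5 + 2; = 12; G_1 = 12−1 = 11
step 1: 11 = 2·5 + 1; sub 6 for 5: 2·6 + 1; = 13; G_2 = 13−1 = 12
step 2: 12 = 2·6; sub 7 for 6: 2·7; = 14; G_3 = 14−1 = 13

ω + 6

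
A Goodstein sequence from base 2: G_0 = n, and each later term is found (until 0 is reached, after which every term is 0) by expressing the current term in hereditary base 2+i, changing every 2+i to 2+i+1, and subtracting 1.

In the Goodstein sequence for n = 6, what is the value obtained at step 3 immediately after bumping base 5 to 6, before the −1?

[0] 6 ≡ 2^2 + 2 (base 2). Lift 3: 30. −1: 29.
[1] 29 ≡ 3^3 + 2 (base 3). Lift 4: 258. −1: 257.
[2] 257 ≡ 4^4 + 1 (base 4). Lift 5: 3126. −1: 3125.
[3] 3125 ≡ 5^5 (base 5). Lift 6: 46656. −1: 46655.

46656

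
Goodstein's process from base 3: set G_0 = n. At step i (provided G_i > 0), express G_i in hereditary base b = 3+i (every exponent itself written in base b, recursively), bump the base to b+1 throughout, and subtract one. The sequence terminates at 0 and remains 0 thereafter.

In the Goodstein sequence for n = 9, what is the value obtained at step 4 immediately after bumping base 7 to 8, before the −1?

24

base 3: 9 = 3^2; at 4: 4^2 = 16; next = 15
base 4: 15 = 3·4 + 3; at 5: 3·5 + 3 = 18; next = 17
base 5: 17 = 3·5 + 2; at 6: 3·6 + 2 = 20; next = 19
base 6: 19 = 3·6 + 1; at 7: 3·7 + 1 = 22; next = 21
base 7: 21 = 3·7; at 8: 3·8 = 24; next = 23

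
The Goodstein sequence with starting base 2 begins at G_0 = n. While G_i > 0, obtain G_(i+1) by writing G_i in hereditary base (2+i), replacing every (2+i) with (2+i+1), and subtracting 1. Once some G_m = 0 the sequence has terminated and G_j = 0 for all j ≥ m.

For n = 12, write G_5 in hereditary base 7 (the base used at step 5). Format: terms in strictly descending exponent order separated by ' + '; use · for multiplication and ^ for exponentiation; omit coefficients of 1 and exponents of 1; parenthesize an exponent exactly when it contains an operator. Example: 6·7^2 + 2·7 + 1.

7^(7 + 1) + 2·7^2 + 7 + 4

[0] 12 ≡ 2^(2 + 1) + 2^2 (base 2). Lift 3: 108. −1: 107.
[1] 107 ≡ 3^(3 + 1) + 2·3^2 + 2·3 + 2 (base 3). Lift 4: 1066. −1: 1065.
[2] 1065 ≡ 4^(4 + 1) + 2·4^2 + 2·4 + 1 (base 4). Lift 5: 15686. −1: 15685.
[3] 15685 ≡ 5^(5 + 1) + 2·5^2 + 2·5 (base 5). Lift 6: 280020. −1: 280019.
[4] 280019 ≡ 6^(6 + 1) + 2·6^2 + 6 + 5 (base 6). Lift 7: 5764911. −1: 5764910.
[5] 5764910 ≡ 7^(7 + 1) + 2·7^2 + 7 + 4 (base 7). Lift 8: 134217868. −1: 134217867.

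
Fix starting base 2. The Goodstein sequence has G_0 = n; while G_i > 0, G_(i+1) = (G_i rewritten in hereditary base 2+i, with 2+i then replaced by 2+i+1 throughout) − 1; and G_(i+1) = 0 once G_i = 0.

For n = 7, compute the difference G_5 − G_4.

776886

base 2: 7 = 2^2 + 2 + 1; at 3: 3^3 + 3 + 1 = 31; next = 30
base 3: 30 = 3^3 + 3; at 4: 4^4 + 4 = 260; next = 259
base 4: 259 = 4^4 + 3; at 5: 5^5 + 3 = 3128; next = 3127
base 5: 3127 = 5^5 + 2; at 6: 6^6 + 2 = 46658; next = 46657
base 6: 46657 = 6^6 + 1; at 7: 7^7 + 1 = 823544; next = 823543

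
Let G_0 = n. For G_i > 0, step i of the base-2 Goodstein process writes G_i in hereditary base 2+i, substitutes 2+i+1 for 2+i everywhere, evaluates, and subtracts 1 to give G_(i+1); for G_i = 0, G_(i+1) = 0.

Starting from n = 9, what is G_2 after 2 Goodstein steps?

1023

step 0: 9 = 2^(2 + 1) + 1; sub 3 for 2: 3^(3 + 1) + 1; = 82; G_1 = 82−1 = 81
step 1: 81 = 3^(3 + 1); sub 4 for 3: 4^(4 + 1); = 1024; G_2 = 1024−1 = 1023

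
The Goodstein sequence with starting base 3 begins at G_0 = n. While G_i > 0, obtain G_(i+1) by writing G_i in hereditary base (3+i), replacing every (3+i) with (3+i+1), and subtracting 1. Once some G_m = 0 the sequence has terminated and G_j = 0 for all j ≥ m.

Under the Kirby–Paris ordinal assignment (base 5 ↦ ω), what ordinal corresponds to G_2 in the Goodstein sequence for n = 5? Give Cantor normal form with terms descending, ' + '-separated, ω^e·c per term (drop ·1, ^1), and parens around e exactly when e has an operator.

step 0: 5 = 3 + 2; sub 4 for 3: 4 + 2; = 6; G_1 = 6−1 = 5
step 1: 5 = 4 + 1; sub 5 for 4: 5 + 1; = 6; G_2 = 6−1 = 5
step 2: 5 = 5; sub 6 for 5: 6; = 6; G_3 = 6−1 = 5

ω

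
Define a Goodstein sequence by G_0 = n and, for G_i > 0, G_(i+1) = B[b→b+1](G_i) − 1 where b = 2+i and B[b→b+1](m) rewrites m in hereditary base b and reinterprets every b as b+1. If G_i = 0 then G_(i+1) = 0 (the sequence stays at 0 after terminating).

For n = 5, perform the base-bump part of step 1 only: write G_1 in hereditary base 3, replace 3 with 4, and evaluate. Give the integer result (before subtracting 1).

256

5 —HB2→ 2^2 + 1 —bump→ 3^3 + 1 = 28 —(−1)→ 27
27 —HB3→ 3^3 —bump→ 4^4 = 256 —(−1)→ 255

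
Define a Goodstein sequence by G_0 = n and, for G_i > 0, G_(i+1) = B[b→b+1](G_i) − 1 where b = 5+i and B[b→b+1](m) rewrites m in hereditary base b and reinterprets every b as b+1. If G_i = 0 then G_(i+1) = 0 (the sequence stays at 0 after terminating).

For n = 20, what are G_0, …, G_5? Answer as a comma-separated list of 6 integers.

[0] 20 ≡ 4·5 (base 5). Lift 6: 24. −1: 23.
[1] 23 ≡ 3·6 + 5 (base 6). Lift 7: 26. −1: 25.
[2] 25 ≡ 3·7 + 4 (base 7). Lift 8: 28. −1: 27.
[3] 27 ≡ 3·8 + 3 (base 8). Lift 9: 30. −1: 29.
[4] 29 ≡ 3·9 + 2 (base 9). Lift 10: 32. −1: 31.

20, 23, 25, 27, 29, 31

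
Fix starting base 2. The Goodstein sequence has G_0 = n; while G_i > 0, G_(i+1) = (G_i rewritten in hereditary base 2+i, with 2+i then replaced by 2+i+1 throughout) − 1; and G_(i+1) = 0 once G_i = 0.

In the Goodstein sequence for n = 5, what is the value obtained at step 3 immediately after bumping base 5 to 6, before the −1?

776

G_0=5  [base 2] 2^2 + 1  →[2↦3]→  3^3 + 1 = 28  −1 ⇒ G_1=27
G_1=27  [base 3] 3^3  →[3↦4]→  4^4 = 256  −1 ⇒ G_2=255
G_2=255  [base 4] 3·4^3 + 3·4^2 + 3·4 + 3  →[4↦5]→  3·5^3 + 3·5^2 + 3·5 + 3 = 468  −1 ⇒ G_3=467
G_3=467  [base 5] 3·5^3 + 3·5^2 + 3·5 + 2  →[5↦6]→  3·6^3 + 3·6^2 + 3·6 + 2 = 776  −1 ⇒ G_4=775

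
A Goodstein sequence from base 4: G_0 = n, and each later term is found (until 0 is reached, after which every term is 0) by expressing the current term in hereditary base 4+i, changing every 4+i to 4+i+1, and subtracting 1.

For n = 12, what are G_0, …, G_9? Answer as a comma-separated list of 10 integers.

12, 14, 15, 16, 17, 18, 19, 19, 19, 19

[0] 12 ≡ 3·4 (base 4). Lift 5: 15. −1: 14.
[1] 14 ≡ 2·5 + 4 (base 5). Lift 6: 16. −1: 15.
[2] 15 ≡ 2·6 + 3 (base 6). Lift 7: 17. −1: 16.
[3] 16 ≡ 2·7 + 2 (base 7). Lift 8: 18. −1: 17.
[4] 17 ≡ 2·8 + 1 (base 8). Lift 9: 19. −1: 18.
[5] 18 ≡ 2·9 (base 9). Lift 10: 20. −1: 19.
[6] 19 ≡ 10 + 9 (base 10). Lift 11: 20. −1: 19.
[7] 19 ≡ 11 + 8 (base 11). Lift 12: 20. −1: 19.
[8] 19 ≡ 12 + 7 (base 12). Lift 13: 20. −1: 19.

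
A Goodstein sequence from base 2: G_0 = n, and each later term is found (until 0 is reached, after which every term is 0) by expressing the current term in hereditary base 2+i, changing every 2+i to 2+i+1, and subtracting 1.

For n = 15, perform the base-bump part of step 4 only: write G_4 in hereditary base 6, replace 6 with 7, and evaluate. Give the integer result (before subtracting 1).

G_0=15  [base 2] 2^(2 + 1) + 2^2 + 2 + 1  →[2↦3]→  3^(3 + 1) + 3^3 + 3 + 1 = 112  −1 ⇒ G_1=111
G_1=111  [base 3] 3^(3 + 1) + 3^3 + 3  →[3↦4]→  4^(4 + 1) + 4^4 + 4 = 1284  −1 ⇒ G_2=1283
G_2=1283  [base 4] 4^(4 + 1) + 4^4 + 3  →[4↦5]→  5^(5 + 1) + 5^5 + 3 = 18753  −1 ⇒ G_3=18752
G_3=18752  [base 5] 5^(5 + 1) + 5^5 + 2  →[5↦6]→  6^(6 + 1) + 6^6 + 2 = 326594  −1 ⇒ G_4=326593
G_4=326593  [base 6] 6^(6 + 1) + 6^6 + 1  →[6↦7]→  7^(7 + 1) + 7^7 + 1 = 6588345  −1 ⇒ G_5=6588344

6588345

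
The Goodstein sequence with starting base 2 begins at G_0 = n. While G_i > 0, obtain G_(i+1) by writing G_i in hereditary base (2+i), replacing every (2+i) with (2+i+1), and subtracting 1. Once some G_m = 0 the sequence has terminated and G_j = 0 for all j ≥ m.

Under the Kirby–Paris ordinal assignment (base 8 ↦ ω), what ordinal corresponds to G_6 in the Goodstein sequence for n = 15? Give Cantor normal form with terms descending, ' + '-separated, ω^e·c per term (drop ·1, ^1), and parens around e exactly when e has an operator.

[0] 15 ≡ 2^(2 + 1) + 2^2 + 2 + 1 (base 2). Lift 3: 112. −1: 111.
[1] 111 ≡ 3^(3 + 1) + 3^3 + 3 (base 3). Lift 4: 1284. −1: 1283.
[2] 1283 ≡ 4^(4 + 1) + 4^4 + 3 (base 4). Lift 5: 18753. −1: 18752.
[3] 18752 ≡ 5^(5 + 1) + 5^5 + 2 (base 5). Lift 6: 326594. −1: 326593.
[4] 326593 ≡ 6^(6 + 1) + 6^6 + 1 (base 6). Lift 7: 6588345. −1: 6588344.
[5] 6588344 ≡ 7^(7 + 1) + 7^7 (base 7). Lift 8: 150994944. −1: 150994943.
[6] 150994943 ≡ 8^(8 + 1) + 7·8^7 + 7·8^6 + 7·8^5 + 7·8^4 + 7·8^3 + 7·8^2 + 7·8 + 7 (base 8). Lift 9: 3524450281. −1: 3524450280.

ω^(ω + 1) + ω^7·7 + ω^6·7 + ω^5·7 + ω^4·7 + ω^3·7 + ω^2·7 + ω·7 + 7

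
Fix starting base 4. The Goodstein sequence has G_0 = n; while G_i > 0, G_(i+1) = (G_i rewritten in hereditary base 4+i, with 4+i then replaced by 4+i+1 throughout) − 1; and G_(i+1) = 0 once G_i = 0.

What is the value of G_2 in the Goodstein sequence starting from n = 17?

35

17 —HB4→ 4^2 + 1 —bump→ 5^2 + 1 = 26 —(−1)→ 25
25 —HB5→ 5^2 —bump→ 6^2 = 36 —(−1)→ 35
35 —HB6→ 5·6 + 5 —bump→ 5·7 + 5 = 40 —(−1)→ 39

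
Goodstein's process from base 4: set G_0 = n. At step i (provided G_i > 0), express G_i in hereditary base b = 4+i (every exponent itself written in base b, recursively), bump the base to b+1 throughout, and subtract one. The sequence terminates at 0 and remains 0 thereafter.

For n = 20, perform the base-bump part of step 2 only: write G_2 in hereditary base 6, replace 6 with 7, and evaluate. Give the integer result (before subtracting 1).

52

[0] 20 ≡ 4^2 + 4 (base 4). Lift 5: 30. −1: 29.
[1] 29 ≡ 5^2 + 4 (base 5). Lift 6: 40. −1: 39.
[2] 39 ≡ 6^2 + 3 (base 6). Lift 7: 52. −1: 51.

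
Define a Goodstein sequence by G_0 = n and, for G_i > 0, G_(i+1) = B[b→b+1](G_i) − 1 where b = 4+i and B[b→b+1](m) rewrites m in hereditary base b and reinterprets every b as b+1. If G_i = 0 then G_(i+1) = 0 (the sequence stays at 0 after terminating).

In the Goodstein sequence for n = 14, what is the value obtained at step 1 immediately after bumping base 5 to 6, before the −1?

19

G_0 = 14. HB_4(14) = 3·4 + 2. Bump = 17. G_1 = 16.
G_1 = 16. HB_5(16) = 3·5 + 1. Bump = 19. G_2 = 18.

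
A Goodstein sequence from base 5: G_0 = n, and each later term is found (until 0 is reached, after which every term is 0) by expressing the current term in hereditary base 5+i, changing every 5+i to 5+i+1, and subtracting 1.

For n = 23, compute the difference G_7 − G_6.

23 —HB5→ 4·5 + 3 —bump→ 4·6 + 3 = 27 —(−1)→ 26
26 —HB6→ 4·6 + 2 —bump→ 4·7 + 2 = 30 —(−1)→ 29
29 —HB7→ 4·7 + 1 —bump→ 4·8 + 1 = 33 —(−1)→ 32
32 —HB8→ 4·8 —bump→ 4·9 = 36 —(−1)→ 35
35 —HB9→ 3·9 + 8 —bump→ 3·10 + 8 = 38 —(−1)→ 37
37 —HB10→ 3·10 + 7 —bump→ 3·11 + 7 = 40 —(−1)→ 39
39 —HB11→ 3·11 + 6 —bump→ 3·12 + 6 = 42 —(−1)→ 41

2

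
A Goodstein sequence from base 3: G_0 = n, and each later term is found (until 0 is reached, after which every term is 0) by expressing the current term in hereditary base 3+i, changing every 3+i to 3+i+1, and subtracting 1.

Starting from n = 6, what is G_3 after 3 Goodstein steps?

i=0: 6 = 2·3 (b=3); 3→4: 2·4 = 8; 8−1 = 7
i=1: 7 = 4 + 3 (b=4); 4→5: 5 + 3 = 8; 8−1 = 7
i=2: 7 = 5 + 2 (b=5); 5→6: 6 + 2 = 8; 8−1 = 7
i=3: 7 = 6 + 1 (b=6); 6→7: 7 + 1 = 8; 8−1 = 7

7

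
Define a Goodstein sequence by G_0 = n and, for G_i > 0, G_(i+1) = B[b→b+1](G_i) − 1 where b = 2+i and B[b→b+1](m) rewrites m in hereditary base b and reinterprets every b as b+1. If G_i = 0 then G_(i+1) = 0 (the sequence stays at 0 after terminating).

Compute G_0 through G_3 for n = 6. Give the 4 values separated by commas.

base 2: 6 = 2^2 + 2; at 3: 3^3 + 3 = 30; next = 29
base 3: 29 = 3^3 + 2; at 4: 4^4 + 2 = 258; next = 257
base 4: 257 = 4^4 + 1; at 5: 5^5 + 1 = 3126; next = 3125

6, 29, 257, 3125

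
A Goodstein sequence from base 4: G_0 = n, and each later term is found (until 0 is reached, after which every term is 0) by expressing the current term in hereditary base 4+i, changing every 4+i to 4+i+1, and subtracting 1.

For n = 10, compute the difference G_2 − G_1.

1

G_0=10  [base 4] 2·4 + 2  →[4↦5]→  2·5 + 2 = 12  −1 ⇒ G_1=11
G_1=11  [base 5] 2·5 + 1  →[5↦6]→  2·6 + 1 = 13  −1 ⇒ G_2=12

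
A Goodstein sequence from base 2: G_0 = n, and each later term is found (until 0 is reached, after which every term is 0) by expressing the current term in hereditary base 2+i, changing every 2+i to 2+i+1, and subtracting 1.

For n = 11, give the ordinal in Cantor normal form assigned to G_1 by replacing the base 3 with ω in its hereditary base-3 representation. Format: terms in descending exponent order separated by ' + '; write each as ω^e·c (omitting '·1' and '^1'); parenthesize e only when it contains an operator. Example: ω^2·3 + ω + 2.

step 0: 11 = 2^(2 + 1) + 2 + 1; sub 3 for 2: 3^(3 + 1) + 3 + 1; = 85; G_1 = 85−1 = 84
step 1: 84 = 3^(3 + 1) + 3; sub 4 for 3: 4^(4 + 1) + 4; = 1028; G_2 = 1028−1 = 1027

ω^(ω + 1) + ω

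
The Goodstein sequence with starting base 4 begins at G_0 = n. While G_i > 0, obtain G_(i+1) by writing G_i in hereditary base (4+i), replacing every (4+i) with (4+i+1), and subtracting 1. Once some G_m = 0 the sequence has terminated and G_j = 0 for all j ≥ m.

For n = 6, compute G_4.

i=0: 6 = 4 + 2 (b=4); 4→5: 5 + 2 = 7; 7−1 = 6
i=1: 6 = 5 + 1 (b=5); 5→6: 6 + 1 = 7; 7−1 = 6
i=2: 6 = 6 (b=6); 6→7: 7 = 7; 7−1 = 6
i=3: 6 = 6 (b=7); 7→8: 6 = 6; 6−1 = 5
i=4: 5 = 5 (b=8); 8→9: 5 = 5; 5−1 = 4

5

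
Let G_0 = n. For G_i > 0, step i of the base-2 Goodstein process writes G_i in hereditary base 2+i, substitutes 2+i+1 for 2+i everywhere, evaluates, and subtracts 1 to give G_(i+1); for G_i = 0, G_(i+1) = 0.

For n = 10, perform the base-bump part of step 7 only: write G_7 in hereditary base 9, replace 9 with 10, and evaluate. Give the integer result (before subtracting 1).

50000555552

G_0=10  [base 2] 2^(2 + 1) + 2  →[2↦3]→  3^(3 + 1) + 3 = 84  −1 ⇒ G_1=83
G_1=83  [base 3] 3^(3 + 1) + 2  →[3↦4]→  4^(4 + 1) + 2 = 1026  −1 ⇒ G_2=1025
G_2=1025  [base 4] 4^(4 + 1) + 1  →[4↦5]→  5^(5 + 1) + 1 = 15626  −1 ⇒ G_3=15625
G_3=15625  [base 5] 5^(5 + 1)  →[5↦6]→  6^(6 + 1) = 279936  −1 ⇒ G_4=279935
G_4=279935  [base 6] 5·6^6 + 5·6^5 + 5·6^4 + 5·6^3 + 5·6^2 + 5·6 + 5  →[6↦7]→  5·7^7 + 5·7^5 + 5·7^4 + 5·7^3 + 5·7^2 + 5·7 + 5 = 4215755  −1 ⇒ G_5=4215754
G_5=4215754  [base 7] 5·7^7 + 5·7^5 + 5·7^4 + 5·7^3 + 5·7^2 + 5·7 + 4  →[7↦8]→  5·8^8 + 5·8^5 + 5·8^4 + 5·8^3 + 5·8^2 + 5·8 + 4 = 84073324  −1 ⇒ G_6=84073323
G_6=84073323  [base 8] 5·8^8 + 5·8^5 + 5·8^4 + 5·8^3 + 5·8^2 + 5·8 + 3  →[8↦9]→  5·9^9 + 5·9^5 + 5·9^4 + 5·9^3 + 5·9^2 + 5·9 + 3 = 1937434593  −1 ⇒ G_7=1937434592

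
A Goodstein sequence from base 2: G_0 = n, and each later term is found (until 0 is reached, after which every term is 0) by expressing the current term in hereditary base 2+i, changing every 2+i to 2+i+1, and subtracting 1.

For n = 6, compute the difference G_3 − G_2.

2868

G_0 = 6. HB_2(6) = 2^2 + 2. Bump = 30. G_1 = 29.
G_1 = 29. HB_3(29) = 3^3 + 2. Bump = 258. G_2 = 257.
G_2 = 257. HB_4(257) = 4^4 + 1. Bump = 3126. G_3 = 3125.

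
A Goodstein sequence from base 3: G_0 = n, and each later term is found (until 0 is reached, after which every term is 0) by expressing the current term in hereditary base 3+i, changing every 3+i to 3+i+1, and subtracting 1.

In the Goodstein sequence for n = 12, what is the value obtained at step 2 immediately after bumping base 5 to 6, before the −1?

38

base 3: 12 = 3^2 + 3; at 4: 4^2 + 4 = 20; next = 19
base 4: 19 = 4^2 + 3; at 5: 5^2 + 3 = 28; next = 27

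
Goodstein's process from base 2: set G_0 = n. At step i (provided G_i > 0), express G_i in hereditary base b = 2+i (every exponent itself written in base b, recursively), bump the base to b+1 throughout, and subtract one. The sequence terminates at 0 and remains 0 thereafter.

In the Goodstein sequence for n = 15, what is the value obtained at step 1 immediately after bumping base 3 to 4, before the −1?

1284

base 2: 15 = 2^(2 + 1) + 2^2 + 2 + 1; at 3: 3^(3 + 1) + 3^3 + 3 + 1 = 112; next = 111
base 3: 111 = 3^(3 + 1) + 3^3 + 3; at 4: 4^(4 + 1) + 4^4 + 4 = 1284; next = 1283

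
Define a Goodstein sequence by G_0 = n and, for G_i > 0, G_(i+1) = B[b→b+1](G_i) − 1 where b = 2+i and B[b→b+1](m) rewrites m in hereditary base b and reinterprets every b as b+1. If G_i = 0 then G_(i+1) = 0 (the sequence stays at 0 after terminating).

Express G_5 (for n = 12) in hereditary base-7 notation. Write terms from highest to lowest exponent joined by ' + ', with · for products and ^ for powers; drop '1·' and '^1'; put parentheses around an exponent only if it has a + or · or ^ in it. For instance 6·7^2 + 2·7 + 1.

7^(7 + 1) + 2·7^2 + 7 + 4

(0) 12|_2 = 2^(2 + 1) + 2^2 ↦ 3^(3 + 1) + 3^3|_3 = 108 ⇒ 107
(1) 107|_3 = 3^(3 + 1) + 2·3^2 + 2·3 + 2 ↦ 4^(4 + 1) + 2·4^2 + 2·4 + 2|_4 = 1066 ⇒ 1065
(2) 1065|_4 = 4^(4 + 1) + 2·4^2 + 2·4 + 1 ↦ 5^(5 + 1) + 2·5^2 + 2·5 + 1|_5 = 15686 ⇒ 15685
(3) 15685|_5 = 5^(5 + 1) + 2·5^2 + 2·5 ↦ 6^(6 + 1) + 2·6^2 + 2·6|_6 = 280020 ⇒ 280019
(4) 280019|_6 = 6^(6 + 1) + 2·6^2 + 6 + 5 ↦ 7^(7 + 1) + 2·7^2 + 7 + 5|_7 = 5764911 ⇒ 5764910
(5) 5764910|_7 = 7^(7 + 1) + 2·7^2 + 7 + 4 ↦ 8^(8 + 1) + 2·8^2 + 8 + 4|_8 = 134217868 ⇒ 134217867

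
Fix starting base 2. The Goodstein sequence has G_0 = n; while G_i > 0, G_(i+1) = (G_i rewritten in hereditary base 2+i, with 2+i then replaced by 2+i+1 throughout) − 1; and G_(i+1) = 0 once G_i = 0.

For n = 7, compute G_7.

(0) 7|_2 = 2^2 + 2 + 1 ↦ 3^3 + 3 + 1|_3 = 31 ⇒ 30
(1) 30|_3 = 3^3 + 3 ↦ 4^4 + 4|_4 = 260 ⇒ 259
(2) 259|_4 = 4^4 + 3 ↦ 5^5 + 3|_5 = 3128 ⇒ 3127
(3) 3127|_5 = 5^5 + 2 ↦ 6^6 + 2|_6 = 46658 ⇒ 46657
(4) 46657|_6 = 6^6 + 1 ↦ 7^7 + 1|_7 = 823544 ⇒ 823543
(5) 823543|_7 = 7^7 ↦ 8^8|_8 = 16777216 ⇒ 16777215
(6) 16777215|_8 = 7·8^7 + 7·8^6 + 7·8^5 + 7·8^4 + 7·8^3 + 7·8^2 + 7·8 + 7 ↦ 7·9^7 + 7·9^6 + 7·9^5 + 7·9^4 + 7·9^3 + 7·9^2 + 7·9 + 7|_9 = 37665880 ⇒ 37665879

37665879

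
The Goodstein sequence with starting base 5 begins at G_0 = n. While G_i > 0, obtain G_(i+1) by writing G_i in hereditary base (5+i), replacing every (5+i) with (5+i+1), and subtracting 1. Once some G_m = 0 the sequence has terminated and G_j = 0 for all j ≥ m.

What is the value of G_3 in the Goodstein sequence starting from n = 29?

29 —HB5→ 5^2 + 4 —bump→ 6^2 + 4 = 40 —(−1)→ 39
39 —HB6→ 6^2 + 3 —bump→ 7^2 + 3 = 52 —(−1)→ 51
51 —HB7→ 7^2 + 2 —bump→ 8^2 + 2 = 66 —(−1)→ 65
65 —HB8→ 8^2 + 1 —bump→ 9^2 + 1 = 82 —(−1)→ 81

65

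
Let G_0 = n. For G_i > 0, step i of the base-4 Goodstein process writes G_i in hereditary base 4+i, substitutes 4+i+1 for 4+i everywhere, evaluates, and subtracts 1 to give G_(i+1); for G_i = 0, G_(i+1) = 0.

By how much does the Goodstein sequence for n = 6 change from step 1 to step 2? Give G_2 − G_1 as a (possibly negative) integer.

0

i=0: 6 = 4 + 2 (b=4); 4→5: 5 + 2 = 7; 7−1 = 6
i=1: 6 = 5 + 1 (b=5); 5→6: 6 + 1 = 7; 7−1 = 6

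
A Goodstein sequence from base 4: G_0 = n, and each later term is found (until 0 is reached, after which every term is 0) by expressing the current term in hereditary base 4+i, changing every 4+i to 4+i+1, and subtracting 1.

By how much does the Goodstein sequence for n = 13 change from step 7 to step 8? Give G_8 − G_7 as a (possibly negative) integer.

step 0: 13 = 3·4 + 1; sub 5 for 4: 3·5 + 1; = 16; G_1 = 16−1 = 15
step 1: 15 = 3·5; sub 6 for 5: 3·6; = 18; G_2 = 18−1 = 17
step 2: 17 = 2·6 + 5; sub 7 for 6: 2·7 + 5; = 19; G_3 = 19−1 = 18
step 3: 18 = 2·7 + 4; sub 8 for 7: 2·8 + 4; = 20; G_4 = 20−1 = 19
step 4: 19 = 2·8 + 3; sub 9 for 8: 2·9 + 3; = 21; G_5 = 21−1 = 20
step 5: 20 = 2·9 + 2; sub 10 for 9: 2·10 + 2; = 22; G_6 = 22−1 = 21
step 6: 21 = 2·10 + 1; sub 11 for 10: 2·11 + 1; = 23; G_7 = 23−1 = 22
step 7: 22 = 2·11; sub 12 for 11: 2·12; = 24; G_8 = 24−1 = 23

1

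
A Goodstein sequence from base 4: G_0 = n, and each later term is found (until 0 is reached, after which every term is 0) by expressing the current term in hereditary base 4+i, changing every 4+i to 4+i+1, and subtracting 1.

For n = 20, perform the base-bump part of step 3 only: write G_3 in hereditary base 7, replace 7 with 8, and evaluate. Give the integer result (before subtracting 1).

G_0=20  [base 4] 4^2 + 4  →[4↦5]→  5^2 + 5 = 30  −1 ⇒ G_1=29
G_1=29  [base 5] 5^2 + 4  →[5↦6]→  6^2 + 4 = 40  −1 ⇒ G_2=39
G_2=39  [base 6] 6^2 + 3  →[6↦7]→  7^2 + 3 = 52  −1 ⇒ G_3=51
G_3=51  [base 7] 7^2 + 2  →[7↦8]→  8^2 + 2 = 66  −1 ⇒ G_4=65

66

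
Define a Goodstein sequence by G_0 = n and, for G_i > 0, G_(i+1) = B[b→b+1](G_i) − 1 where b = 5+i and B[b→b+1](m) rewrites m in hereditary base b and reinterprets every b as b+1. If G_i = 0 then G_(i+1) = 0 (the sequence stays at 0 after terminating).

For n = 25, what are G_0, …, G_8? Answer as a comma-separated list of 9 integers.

25, 35, 39, 43, 47, 51, 55, 59, 62

G_0=25  [base 5] 5^2  →[5↦6]→  6^2 = 36  −1 ⇒ G_1=35
G_1=35  [base 6] 5·6 + 5  →[6↦7]→  5·7 + 5 = 40  −1 ⇒ G_2=39
G_2=39  [base 7] 5·7 + 4  →[7↦8]→  5·8 + 4 = 44  −1 ⇒ G_3=43
G_3=43  [base 8] 5·8 + 3  →[8↦9]→  5·9 + 3 = 48  −1 ⇒ G_4=47
G_4=47  [base 9] 5·9 + 2  →[9↦10]→  5·10 + 2 = 52  −1 ⇒ G_5=51
G_5=51  [base 10] 5·10 + 1  →[10↦11]→  5·11 + 1 = 56  −1 ⇒ G_6=55
G_6=55  [base 11] 5·11  →[11↦12]→  5·12 = 60  −1 ⇒ G_7=59
G_7=59  [base 12] 4·12 + 11  →[12↦13]→  4·13 + 11 = 63  −1 ⇒ G_8=62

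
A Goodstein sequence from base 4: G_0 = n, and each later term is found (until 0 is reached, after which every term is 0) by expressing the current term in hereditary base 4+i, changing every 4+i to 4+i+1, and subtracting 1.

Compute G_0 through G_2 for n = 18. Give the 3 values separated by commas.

i=0: 18 = 4^2 + 2 (b=4); 4→5: 5^2 + 2 = 27; 27−1 = 26
i=1: 26 = 5^2 + 1 (b=5); 5→6: 6^2 + 1 = 37; 37−1 = 36

18, 26, 36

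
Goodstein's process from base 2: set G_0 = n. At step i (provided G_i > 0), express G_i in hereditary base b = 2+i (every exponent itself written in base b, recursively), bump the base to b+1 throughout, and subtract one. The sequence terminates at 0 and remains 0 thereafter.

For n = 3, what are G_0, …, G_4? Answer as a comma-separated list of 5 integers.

3, 3, 3, 2, 1

3 —HB2→ 2 + 1 —bump→ 3 + 1 = 4 —(−1)→ 3
3 —HB3→ 3 —bump→ 4 = 4 —(−1)→ 3
3 —HB4→ 3 —bump→ 3 = 3 —(−1)→ 2
2 —HB5→ 2 —bump→ 2 = 2 —(−1)→ 1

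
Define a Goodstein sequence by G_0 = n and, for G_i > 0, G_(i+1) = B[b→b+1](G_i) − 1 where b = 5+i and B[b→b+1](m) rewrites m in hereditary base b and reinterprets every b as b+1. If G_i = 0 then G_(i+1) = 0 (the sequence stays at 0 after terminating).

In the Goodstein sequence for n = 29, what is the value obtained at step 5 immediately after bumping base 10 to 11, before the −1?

G_0=29  [base 5] 5^2 + 4  →[5↦6]→  6^2 + 4 = 40  −1 ⇒ G_1=39
G_1=39  [base 6] 6^2 + 3  →[6↦7]→  7^2 + 3 = 52  −1 ⇒ G_2=51
G_2=51  [base 7] 7^2 + 2  →[7↦8]→  8^2 + 2 = 66  −1 ⇒ G_3=65
G_3=65  [base 8] 8^2 + 1  →[8↦9]→  9^2 + 1 = 82  −1 ⇒ G_4=81
G_4=81  [base 9] 9^2  →[9↦10]→  10^2 = 100  −1 ⇒ G_5=99
G_5=99  [base 10] 9·10 + 9  →[10↦11]→  9·11 + 9 = 108  −1 ⇒ G_6=107

108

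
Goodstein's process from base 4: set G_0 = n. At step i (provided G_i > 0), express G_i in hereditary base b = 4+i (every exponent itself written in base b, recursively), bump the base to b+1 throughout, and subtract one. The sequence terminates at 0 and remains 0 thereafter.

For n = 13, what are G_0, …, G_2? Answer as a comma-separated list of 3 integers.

13, 15, 17

[0] 13 ≡ 3·4 + 1 (base 4). Lift 5: 16. −1: 15.
[1] 15 ≡ 3·5 (base 5). Lift 6: 18. −1: 17.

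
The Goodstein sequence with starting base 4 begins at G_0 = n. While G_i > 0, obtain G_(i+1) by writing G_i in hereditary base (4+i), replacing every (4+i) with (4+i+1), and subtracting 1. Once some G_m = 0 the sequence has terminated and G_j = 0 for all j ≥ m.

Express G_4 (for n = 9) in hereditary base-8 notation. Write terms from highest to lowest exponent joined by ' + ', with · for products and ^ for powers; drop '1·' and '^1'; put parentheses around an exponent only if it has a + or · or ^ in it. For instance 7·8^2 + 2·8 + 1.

(0) 9|_4 = 2·4 + 1 ↦ 2·5 + 1|_5 = 11 ⇒ 10
(1) 10|_5 = 2·5 ↦ 2·6|_6 = 12 ⇒ 11
(2) 11|_6 = 6 + 5 ↦ 7 + 5|_7 = 12 ⇒ 11
(3) 11|_7 = 7 + 4 ↦ 8 + 4|_8 = 12 ⇒ 11
(4) 11|_8 = 8 + 3 ↦ 9 + 3|_9 = 12 ⇒ 11

8 + 3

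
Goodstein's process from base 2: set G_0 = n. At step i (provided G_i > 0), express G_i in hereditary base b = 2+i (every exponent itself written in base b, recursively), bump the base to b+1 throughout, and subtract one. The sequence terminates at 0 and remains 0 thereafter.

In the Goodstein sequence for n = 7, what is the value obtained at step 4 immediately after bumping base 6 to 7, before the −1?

i=0: 7 = 2^2 + 2 + 1 (b=2); 2→3: 3^3 + 3 + 1 = 31; 31−1 = 30
i=1: 30 = 3^3 + 3 (b=3); 3→4: 4^4 + 4 = 260; 260−1 = 259
i=2: 259 = 4^4 + 3 (b=4); 4→5: 5^5 + 3 = 3128; 3128−1 = 3127
i=3: 3127 = 5^5 + 2 (b=5); 5→6: 6^6 + 2 = 46658; 46658−1 = 46657

823544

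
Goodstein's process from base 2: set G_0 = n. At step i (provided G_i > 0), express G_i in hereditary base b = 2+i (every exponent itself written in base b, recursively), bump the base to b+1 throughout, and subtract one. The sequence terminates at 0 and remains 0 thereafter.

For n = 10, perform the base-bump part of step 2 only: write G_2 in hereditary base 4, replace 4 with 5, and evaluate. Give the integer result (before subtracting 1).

base 2: 10 = 2^(2 + 1) + 2; at 3: 3^(3 + 1) + 3 = 84; next = 83
base 3: 83 = 3^(3 + 1) + 2; at 4: 4^(4 + 1) + 2 = 1026; next = 1025
base 4: 1025 = 4^(4 + 1) + 1; at 5: 5^(5 + 1) + 1 = 15626; next = 15625

15626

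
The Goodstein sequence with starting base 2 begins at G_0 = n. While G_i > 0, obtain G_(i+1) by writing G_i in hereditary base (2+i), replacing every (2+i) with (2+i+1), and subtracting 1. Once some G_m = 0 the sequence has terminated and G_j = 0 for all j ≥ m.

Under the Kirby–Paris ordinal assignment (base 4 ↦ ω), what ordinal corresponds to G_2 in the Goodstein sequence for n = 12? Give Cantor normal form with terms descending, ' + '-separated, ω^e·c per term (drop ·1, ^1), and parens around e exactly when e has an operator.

G_0=12  [base 2] 2^(2 + 1) + 2^2  →[2↦3]→  3^(3 + 1) + 3^3 = 108  −1 ⇒ G_1=107
G_1=107  [base 3] 3^(3 + 1) + 2·3^2 + 2·3 + 2  →[3↦4]→  4^(4 + 1) + 2·4^2 + 2·4 + 2 = 1066  −1 ⇒ G_2=1065

ω^(ω + 1) + ω^2·2 + ω·2 + 1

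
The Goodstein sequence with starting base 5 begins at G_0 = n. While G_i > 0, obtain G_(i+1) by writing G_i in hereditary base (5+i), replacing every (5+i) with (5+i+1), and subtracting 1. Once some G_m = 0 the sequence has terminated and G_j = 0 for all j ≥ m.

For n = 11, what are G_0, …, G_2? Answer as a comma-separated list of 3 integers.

11, 12, 13

step 0: 11 = 2·5 + 1; sub 6 for 5: 2·6 + 1; = 13; G_1 = 13−1 = 12
step 1: 12 = 2·6; sub 7 for 6: 2·7; = 14; G_2 = 14−1 = 13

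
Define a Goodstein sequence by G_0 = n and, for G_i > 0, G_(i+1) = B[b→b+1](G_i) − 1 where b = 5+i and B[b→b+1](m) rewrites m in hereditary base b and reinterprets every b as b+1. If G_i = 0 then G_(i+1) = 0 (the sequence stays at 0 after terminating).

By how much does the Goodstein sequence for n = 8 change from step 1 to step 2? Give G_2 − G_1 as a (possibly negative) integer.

0

8 —HB5→ 5 + 3 —bump→ 6 + 3 = 9 —(−1)→ 8
8 —HB6→ 6 + 2 —bump→ 7 + 2 = 9 —(−1)→ 8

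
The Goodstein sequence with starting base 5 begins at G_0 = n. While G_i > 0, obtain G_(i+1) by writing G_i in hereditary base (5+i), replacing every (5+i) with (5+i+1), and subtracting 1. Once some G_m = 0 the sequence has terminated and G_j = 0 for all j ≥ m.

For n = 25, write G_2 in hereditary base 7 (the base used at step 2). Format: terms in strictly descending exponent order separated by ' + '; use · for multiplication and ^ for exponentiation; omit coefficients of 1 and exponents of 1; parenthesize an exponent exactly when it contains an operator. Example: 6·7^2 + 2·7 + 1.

5·7 + 4

step 0: 25 = 5^2; sub 6 for 5: 6^2; = 36; G_1 = 36−1 = 35
step 1: 35 = 5·6 + 5; sub 7 for 6: 5·7 + 5; = 40; G_2 = 40−1 = 39
step 2: 39 = 5·7 + 4; sub 8 for 7: 5·8 + 4; = 44; G_3 = 44−1 = 43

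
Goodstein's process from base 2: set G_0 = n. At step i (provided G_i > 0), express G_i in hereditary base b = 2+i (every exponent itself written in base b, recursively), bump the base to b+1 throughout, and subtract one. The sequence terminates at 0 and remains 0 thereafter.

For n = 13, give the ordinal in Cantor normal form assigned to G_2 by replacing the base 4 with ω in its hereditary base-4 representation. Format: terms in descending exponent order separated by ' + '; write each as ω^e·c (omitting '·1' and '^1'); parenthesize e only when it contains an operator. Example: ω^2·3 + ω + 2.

ω^(ω + 1) + ω^3·3 + ω^2·3 + ω·3 + 3

i=0: 13 = 2^(2 + 1) + 2^2 + 1 (b=2); 2→3: 3^(3 + 1) + 3^3 + 1 = 109; 109−1 = 108
i=1: 108 = 3^(3 + 1) + 3^3 (b=3); 3→4: 4^(4 + 1) + 4^4 = 1280; 1280−1 = 1279
i=2: 1279 = 4^(4 + 1) + 3·4^3 + 3·4^2 + 3·4 + 3 (b=4); 4→5: 5^(5 + 1) + 3·5^3 + 3·5^2 + 3·5 + 3 = 16093; 16093−1 = 16092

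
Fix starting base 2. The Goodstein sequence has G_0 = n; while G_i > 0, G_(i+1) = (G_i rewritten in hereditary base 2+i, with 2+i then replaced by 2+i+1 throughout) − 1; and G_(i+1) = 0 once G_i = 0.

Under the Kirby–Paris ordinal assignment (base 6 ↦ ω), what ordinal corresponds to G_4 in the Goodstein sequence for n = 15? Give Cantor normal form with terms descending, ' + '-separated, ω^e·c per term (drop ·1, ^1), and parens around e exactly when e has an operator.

ω^(ω + 1) + ω^ω + 1

base 2: 15 = 2^(2 + 1) + 2^2 + 2 + 1; at 3: 3^(3 + 1) + 3^3 + 3 + 1 = 112; next = 111
base 3: 111 = 3^(3 + 1) + 3^3 + 3; at 4: 4^(4 + 1) + 4^4 + 4 = 1284; next = 1283
base 4: 1283 = 4^(4 + 1) + 4^4 + 3; at 5: 5^(5 + 1) + 5^5 + 3 = 18753; next = 18752
base 5: 18752 = 5^(5 + 1) + 5^5 + 2; at 6: 6^(6 + 1) + 6^6 + 2 = 326594; next = 326593
base 6: 326593 = 6^(6 + 1) + 6^6 + 1; at 7: 7^(7 + 1) + 7^7 + 1 = 6588345; next = 6588344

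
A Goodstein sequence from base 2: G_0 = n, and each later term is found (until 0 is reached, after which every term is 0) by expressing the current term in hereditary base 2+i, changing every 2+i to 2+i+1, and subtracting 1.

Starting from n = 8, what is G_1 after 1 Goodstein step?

[0] 8 ≡ 2^(2 + 1) (base 2). Lift 3: 81. −1: 80.
[1] 80 ≡ 2·3^3 + 2·3^2 + 2·3 + 2 (base 3). Lift 4: 554. −1: 553.

80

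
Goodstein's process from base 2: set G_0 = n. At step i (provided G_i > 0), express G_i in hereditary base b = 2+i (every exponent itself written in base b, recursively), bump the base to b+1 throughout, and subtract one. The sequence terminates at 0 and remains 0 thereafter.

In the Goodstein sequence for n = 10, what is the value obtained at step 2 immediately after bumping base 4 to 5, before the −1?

G_0=10  [base 2] 2^(2 + 1) + 2  →[2↦3]→  3^(3 + 1) + 3 = 84  −1 ⇒ G_1=83
G_1=83  [base 3] 3^(3 + 1) + 2  →[3↦4]→  4^(4 + 1) + 2 = 1026  −1 ⇒ G_2=1025
G_2=1025  [base 4] 4^(4 + 1) + 1  →[4↦5]→  5^(5 + 1) + 1 = 15626  −1 ⇒ G_3=15625

15626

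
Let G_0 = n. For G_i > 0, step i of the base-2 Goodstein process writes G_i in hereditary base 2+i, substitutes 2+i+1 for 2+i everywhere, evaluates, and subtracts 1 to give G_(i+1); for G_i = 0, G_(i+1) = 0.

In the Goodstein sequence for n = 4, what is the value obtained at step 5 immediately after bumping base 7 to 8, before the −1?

140

G_0 = 4. HB_2(4) = 2^2. Bump = 27. G_1 = 26.
G_1 = 26. HB_3(26) = 2·3^2 + 2·3 + 2. Bump = 42. G_2 = 41.
G_2 = 41. HB_4(41) = 2·4^2 + 2·4 + 1. Bump = 61. G_3 = 60.
G_3 = 60. HB_5(60) = 2·5^2 + 2·5. Bump = 84. G_4 = 83.
G_4 = 83. HB_6(83) = 2·6^2 + 6 + 5. Bump = 110. G_5 = 109.
G_5 = 109. HB_7(109) = 2·7^2 + 7 + 4. Bump = 140. G_6 = 139.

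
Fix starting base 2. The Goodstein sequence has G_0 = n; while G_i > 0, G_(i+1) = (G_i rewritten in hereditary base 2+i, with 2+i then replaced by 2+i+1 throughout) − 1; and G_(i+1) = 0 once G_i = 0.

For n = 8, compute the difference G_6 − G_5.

31907376

(0) 8|_2 = 2^(2 + 1) ↦ 3^(3 + 1)|_3 = 81 ⇒ 80
(1) 80|_3 = 2·3^3 + 2·3^2 + 2·3 + 2 ↦ 2·4^4 + 2·4^2 + 2·4 + 2|_4 = 554 ⇒ 553
(2) 553|_4 = 2·4^4 + 2·4^2 + 2·4 + 1 ↦ 2·5^5 + 2·5^2 + 2·5 + 1|_5 = 6311 ⇒ 6310
(3) 6310|_5 = 2·5^5 + 2·5^2 + 2·5 ↦ 2·6^6 + 2·6^2 + 2·6|_6 = 93396 ⇒ 93395
(4) 93395|_6 = 2·6^6 + 2·6^2 + 6 + 5 ↦ 2·7^7 + 2·7^2 + 7 + 5|_7 = 1647196 ⇒ 1647195
(5) 1647195|_7 = 2·7^7 + 2·7^2 + 7 + 4 ↦ 2·8^8 + 2·8^2 + 8 + 4|_8 = 33554572 ⇒ 33554571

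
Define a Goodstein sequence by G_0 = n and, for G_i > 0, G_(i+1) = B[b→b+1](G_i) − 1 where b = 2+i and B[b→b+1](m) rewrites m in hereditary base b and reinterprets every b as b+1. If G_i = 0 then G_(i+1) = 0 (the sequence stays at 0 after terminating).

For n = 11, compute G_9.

(0) 11|_2 = 2^(2 + 1) + 2 + 1 ↦ 3^(3 + 1) + 3 + 1|_3 = 85 ⇒ 84
(1) 84|_3 = 3^(3 + 1) + 3 ↦ 4^(4 + 1) + 4|_4 = 1028 ⇒ 1027
(2) 1027|_4 = 4^(4 + 1) + 3 ↦ 5^(5 + 1) + 3|_5 = 15628 ⇒ 15627
(3) 15627|_5 = 5^(5 + 1) + 2 ↦ 6^(6 + 1) + 2|_6 = 279938 ⇒ 279937
(4) 279937|_6 = 6^(6 + 1) + 1 ↦ 7^(7 + 1) + 1|_7 = 5764802 ⇒ 5764801
(5) 5764801|_7 = 7^(7 + 1) ↦ 8^(8 + 1)|_8 = 134217728 ⇒ 134217727
(6) 134217727|_8 = 7·8^8 + 7·8^7 + 7·8^6 + 7·8^5 + 7·8^4 + 7·8^3 + 7·8^2 + 7·8 + 7 ↦ 7·9^9 + 7·9^7 + 7·9^6 + 7·9^5 + 7·9^4 + 7·9^3 + 7·9^2 + 7·9 + 7|_9 = 2749609303 ⇒ 2749609302
(7) 2749609302|_9 = 7·9^9 + 7·9^7 + 7·9^6 + 7·9^5 + 7·9^4 + 7·9^3 + 7·9^2 + 7·9 + 6 ↦ 7·10^10 + 7·10^7 + 7·10^6 + 7·10^5 + 7·10^4 + 7·10^3 + 7·10^2 + 7·10 + 6|_10 = 70077777776 ⇒ 70077777775
(8) 70077777775|_10 = 7·10^10 + 7·10^7 + 7·10^6 + 7·10^5 + 7·10^4 + 7·10^3 + 7·10^2 + 7·10 + 5 ↦ 7·11^11 + 7·11^7 + 7·11^6 + 7·11^5 + 7·11^4 + 7·11^3 + 7·11^2 + 7·11 + 5|_11 = 1997331745491 ⇒ 1997331745490

1997331745490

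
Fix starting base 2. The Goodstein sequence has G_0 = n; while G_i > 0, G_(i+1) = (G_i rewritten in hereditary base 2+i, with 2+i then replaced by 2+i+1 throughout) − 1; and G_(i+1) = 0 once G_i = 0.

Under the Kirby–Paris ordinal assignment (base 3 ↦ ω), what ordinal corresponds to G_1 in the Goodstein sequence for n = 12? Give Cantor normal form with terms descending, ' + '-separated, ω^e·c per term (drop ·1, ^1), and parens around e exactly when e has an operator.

ω^(ω + 1) + ω^2·2 + ω·2 + 2

12 —HB2→ 2^(2 + 1) + 2^2 —bump→ 3^(3 + 1) + 3^3 = 108 —(−1)→ 107
107 —HB3→ 3^(3 + 1) + 2·3^2 + 2·3 + 2 —bump→ 4^(4 + 1) + 2·4^2 + 2·4 + 2 = 1066 —(−1)→ 1065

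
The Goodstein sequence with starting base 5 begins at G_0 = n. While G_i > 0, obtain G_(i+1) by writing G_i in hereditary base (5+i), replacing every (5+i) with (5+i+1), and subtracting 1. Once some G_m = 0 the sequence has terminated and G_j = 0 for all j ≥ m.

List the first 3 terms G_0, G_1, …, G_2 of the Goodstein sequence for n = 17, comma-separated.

17, 19, 21

G_0 = 17. HB_5(17) = 3·5 + 2. Bump = 20. G_1 = 19.
G_1 = 19. HB_6(19) = 3·6 + 1. Bump = 22. G_2 = 21.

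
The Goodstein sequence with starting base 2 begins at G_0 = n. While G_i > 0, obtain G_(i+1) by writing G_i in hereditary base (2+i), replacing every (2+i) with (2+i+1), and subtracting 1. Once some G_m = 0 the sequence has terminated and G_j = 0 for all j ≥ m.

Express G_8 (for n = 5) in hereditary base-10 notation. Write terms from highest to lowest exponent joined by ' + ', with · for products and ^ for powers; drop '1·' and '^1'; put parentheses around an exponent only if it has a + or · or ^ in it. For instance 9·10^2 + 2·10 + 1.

3·10^3 + 3·10^2 + 2·10 + 5

(0) 5|_2 = 2^2 + 1 ↦ 3^3 + 1|_3 = 28 ⇒ 27
(1) 27|_3 = 3^3 ↦ 4^4|_4 = 256 ⇒ 255
(2) 255|_4 = 3·4^3 + 3·4^2 + 3·4 + 3 ↦ 3·5^3 + 3·5^2 + 3·5 + 3|_5 = 468 ⇒ 467
(3) 467|_5 = 3·5^3 + 3·5^2 + 3·5 + 2 ↦ 3·6^3 + 3·6^2 + 3·6 + 2|_6 = 776 ⇒ 775
(4) 775|_6 = 3·6^3 + 3·6^2 + 3·6 + 1 ↦ 3·7^3 + 3·7^2 + 3·7 + 1|_7 = 1198 ⇒ 1197
(5) 1197|_7 = 3·7^3 + 3·7^2 + 3·7 ↦ 3·8^3 + 3·8^2 + 3·8|_8 = 1752 ⇒ 1751
(6) 1751|_8 = 3·8^3 + 3·8^2 + 2·8 + 7 ↦ 3·9^3 + 3·9^2 + 2·9 + 7|_9 = 2455 ⇒ 2454
(7) 2454|_9 = 3·9^3 + 3·9^2 + 2·9 + 6 ↦ 3·10^3 + 3·10^2 + 2·10 + 6|_10 = 3326 ⇒ 3325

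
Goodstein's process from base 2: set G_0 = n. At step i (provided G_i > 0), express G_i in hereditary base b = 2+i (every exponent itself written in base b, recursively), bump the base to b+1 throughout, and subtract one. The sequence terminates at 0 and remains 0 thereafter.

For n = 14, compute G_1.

110

base 2: 14 = 2^(2 + 1) + 2^2 + 2; at 3: 3^(3 + 1) + 3^3 + 3 = 111; next = 110
base 3: 110 = 3^(3 + 1) + 3^3 + 2; at 4: 4^(4 + 1) + 4^4 + 2 = 1282; next = 1281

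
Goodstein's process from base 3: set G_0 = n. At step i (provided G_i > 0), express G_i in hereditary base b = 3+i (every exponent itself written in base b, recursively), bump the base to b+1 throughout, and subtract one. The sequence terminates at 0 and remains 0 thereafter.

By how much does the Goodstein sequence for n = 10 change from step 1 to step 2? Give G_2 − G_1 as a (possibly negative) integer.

base 3: 10 = 3^2 + 1; at 4: 4^2 + 1 = 17; next = 16
base 4: 16 = 4^2; at 5: 5^2 = 25; next = 24

8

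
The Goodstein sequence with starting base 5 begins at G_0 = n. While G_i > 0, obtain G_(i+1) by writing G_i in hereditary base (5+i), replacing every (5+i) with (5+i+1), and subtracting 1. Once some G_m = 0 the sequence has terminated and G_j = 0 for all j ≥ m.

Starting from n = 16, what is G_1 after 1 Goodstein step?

18

[0] 16 ≡ 3·5 + 1 (base 5). Lift 6: 19. −1: 18.
[1] 18 ≡ 3·6 (base 6). Lift 7: 21. −1: 20.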